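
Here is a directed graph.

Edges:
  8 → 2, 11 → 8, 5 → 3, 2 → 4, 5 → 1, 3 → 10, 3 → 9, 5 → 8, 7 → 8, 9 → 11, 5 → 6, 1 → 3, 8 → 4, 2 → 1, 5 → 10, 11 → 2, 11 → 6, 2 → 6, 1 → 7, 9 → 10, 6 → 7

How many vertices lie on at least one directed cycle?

A vertex is on a directed cycle iff it belongs to a strongly connected component of size ≥ 2 (or has a self-loop).
The vertices on cycles are {1, 2, 3, 6, 7, 8, 9, 11} — 8 in total.

8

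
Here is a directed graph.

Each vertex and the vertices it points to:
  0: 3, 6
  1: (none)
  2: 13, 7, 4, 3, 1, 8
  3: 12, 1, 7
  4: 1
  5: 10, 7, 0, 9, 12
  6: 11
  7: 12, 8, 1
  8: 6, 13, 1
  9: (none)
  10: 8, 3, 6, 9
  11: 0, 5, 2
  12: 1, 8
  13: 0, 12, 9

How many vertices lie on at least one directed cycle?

11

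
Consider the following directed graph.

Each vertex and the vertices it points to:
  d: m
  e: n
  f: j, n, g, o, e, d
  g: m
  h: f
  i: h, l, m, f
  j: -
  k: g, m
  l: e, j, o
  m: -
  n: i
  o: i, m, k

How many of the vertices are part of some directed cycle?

A vertex is on a directed cycle iff it belongs to a strongly connected component of size ≥ 2 (or has a self-loop).
The vertices on cycles are {e, f, h, i, l, n, o} — 7 in total.

7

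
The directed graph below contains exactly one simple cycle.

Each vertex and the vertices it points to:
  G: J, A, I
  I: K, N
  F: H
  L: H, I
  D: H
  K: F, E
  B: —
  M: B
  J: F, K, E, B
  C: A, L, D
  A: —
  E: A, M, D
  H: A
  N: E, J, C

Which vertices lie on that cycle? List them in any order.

C, I, L, N

DFS with gray/black marking from I:
I gray
  K gray
    F gray
      H gray
        A gray
        A black
      H black
    F black
    E gray
      E→A: A black — skip
      M gray
        B gray
        B black
      M black
      D gray
        D→H: H black — skip
      D black
    E black
  K black
  N gray
    N→E: E black — skip
    J gray
      J→F: F black — skip
      J→K: K black — skip
      J→E: E black — skip
      J→B: B black — skip
    J black
    C gray
      C→A: A black — skip
      L gray
        L→H: H black — skip
        L→I: I is gray → back edge
Back edge closes the cycle I → N → C → L → I; its vertices are {C, I, L, N}.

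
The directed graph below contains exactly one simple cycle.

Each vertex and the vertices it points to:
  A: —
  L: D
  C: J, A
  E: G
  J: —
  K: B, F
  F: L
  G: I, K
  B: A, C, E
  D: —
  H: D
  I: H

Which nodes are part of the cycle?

B, E, G, K

DFS with gray/black marking from K:
K gray
  B gray
    A gray
    A black
    C gray
      J gray
      J black
      C→A: A black — skip
    C black
    E gray
      G gray
        I gray
          H gray
            D gray
            D black
          H black
        I black
        G→K: K is gray → back edge
Back edge closes the cycle K → B → E → G → K; its vertices are {B, E, G, K}.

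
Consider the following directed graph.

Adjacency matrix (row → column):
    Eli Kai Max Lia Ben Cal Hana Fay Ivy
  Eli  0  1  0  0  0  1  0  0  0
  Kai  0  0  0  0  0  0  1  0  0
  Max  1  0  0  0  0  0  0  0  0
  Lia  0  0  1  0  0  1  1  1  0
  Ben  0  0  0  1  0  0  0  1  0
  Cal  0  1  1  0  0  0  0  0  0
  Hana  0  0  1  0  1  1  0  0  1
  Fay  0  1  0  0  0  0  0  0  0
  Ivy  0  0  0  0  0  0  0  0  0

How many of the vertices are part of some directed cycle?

8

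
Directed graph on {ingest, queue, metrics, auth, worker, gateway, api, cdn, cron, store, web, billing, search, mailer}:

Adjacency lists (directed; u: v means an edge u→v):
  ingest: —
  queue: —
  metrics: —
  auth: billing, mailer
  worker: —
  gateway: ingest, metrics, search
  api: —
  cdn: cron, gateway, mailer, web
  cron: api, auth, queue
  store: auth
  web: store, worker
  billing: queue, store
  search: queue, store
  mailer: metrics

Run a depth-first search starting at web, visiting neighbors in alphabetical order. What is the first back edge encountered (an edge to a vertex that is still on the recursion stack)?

DFS from web (visiting neighbors in alphabetical order); mark gray on enter, black on exit:
web gray
  store gray
    auth gray
      billing gray
        queue gray
        queue black
        billing→store: store is gray → back edge
First back edge: billing → store.

billing->store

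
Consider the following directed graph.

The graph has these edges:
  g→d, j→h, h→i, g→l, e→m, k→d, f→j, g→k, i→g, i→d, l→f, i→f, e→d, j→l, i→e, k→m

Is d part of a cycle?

No

d lies on a cycle iff there is a path from d back to itself.
Exploring from d, it never reaches itself; equivalently, its strongly connected component is a singleton.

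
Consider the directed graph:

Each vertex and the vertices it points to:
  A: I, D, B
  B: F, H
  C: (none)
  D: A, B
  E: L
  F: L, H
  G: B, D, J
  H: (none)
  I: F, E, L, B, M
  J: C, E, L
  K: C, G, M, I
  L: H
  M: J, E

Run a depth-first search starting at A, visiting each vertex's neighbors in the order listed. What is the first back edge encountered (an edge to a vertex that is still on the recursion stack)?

DFS from A (visiting each vertex's neighbors in the order listed); mark gray on enter, black on exit:
A gray
  I gray
    F gray
      L gray
        H gray
        H black
      L black
      F→H: H black — skip
    F black
    E gray
      E→L: L black — skip
    E black
    I→L: L black — skip
    B gray
      B→F: F black — skip
      B→H: H black — skip
    B black
    M gray
      J gray
        C gray
        C black
        J→E: E black — skip
        J→L: L black — skip
      J black
      M→E: E black — skip
    M black
  I black
  D gray
    D→A: A is gray → back edge
First back edge: D → A.

D→A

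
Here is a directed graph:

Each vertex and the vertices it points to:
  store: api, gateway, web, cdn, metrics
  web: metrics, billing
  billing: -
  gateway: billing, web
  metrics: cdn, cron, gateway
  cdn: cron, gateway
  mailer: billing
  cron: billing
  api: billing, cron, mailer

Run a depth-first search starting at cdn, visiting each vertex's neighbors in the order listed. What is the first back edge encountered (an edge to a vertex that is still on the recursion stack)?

metrics->cdn

DFS from cdn (visiting each vertex's neighbors in the order listed); mark gray on enter, black on exit:
cdn gray
  cron gray
    billing gray
    billing black
  cron black
  gateway gray
    gateway→billing: billing black — skip
    web gray
      metrics gray
        metrics→cdn: cdn is gray → back edge
First back edge: metrics → cdn.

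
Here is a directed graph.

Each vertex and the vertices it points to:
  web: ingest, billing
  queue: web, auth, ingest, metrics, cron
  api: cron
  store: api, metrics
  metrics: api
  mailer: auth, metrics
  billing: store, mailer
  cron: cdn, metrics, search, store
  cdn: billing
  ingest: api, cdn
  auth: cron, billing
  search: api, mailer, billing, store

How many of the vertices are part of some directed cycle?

9

A vertex is on a directed cycle iff it belongs to a strongly connected component of size ≥ 2 (or has a self-loop).
The vertices on cycles are {api, cdn, auth, cron, store, mailer, search, billing, metrics} — 9 in total.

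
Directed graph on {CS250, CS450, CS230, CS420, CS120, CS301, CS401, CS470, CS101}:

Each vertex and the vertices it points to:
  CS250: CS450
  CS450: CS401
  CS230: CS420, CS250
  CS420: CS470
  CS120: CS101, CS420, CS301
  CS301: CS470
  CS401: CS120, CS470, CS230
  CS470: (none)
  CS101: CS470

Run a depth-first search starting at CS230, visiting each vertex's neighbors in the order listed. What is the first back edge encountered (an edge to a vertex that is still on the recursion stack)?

DFS from CS230 (visiting each vertex's neighbors in the order listed); mark gray on enter, black on exit:
CS230 gray
  CS420 gray
    CS470 gray
    CS470 black
  CS420 black
  CS250 gray
    CS450 gray
      CS401 gray
        CS120 gray
          CS101 gray
            CS101→CS470: CS470 black — skip
          CS101 black
          CS120→CS420: CS420 black — skip
          CS301 gray
            CS301→CS470: CS470 black — skip
          CS301 black
        CS120 black
        CS401→CS470: CS470 black — skip
        CS401→CS230: CS230 is gray → back edge
First back edge: CS401 → CS230.

CS401->CS230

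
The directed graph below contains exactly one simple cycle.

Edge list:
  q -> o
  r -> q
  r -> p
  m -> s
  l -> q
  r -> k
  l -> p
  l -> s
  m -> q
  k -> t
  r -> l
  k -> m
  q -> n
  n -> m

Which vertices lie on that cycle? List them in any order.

m, n, q

DFS with gray/black marking from q:
q gray
  n gray
    m gray
      m→q: q is gray → back edge
Back edge closes the cycle q → n → m → q; its vertices are {m, n, q}.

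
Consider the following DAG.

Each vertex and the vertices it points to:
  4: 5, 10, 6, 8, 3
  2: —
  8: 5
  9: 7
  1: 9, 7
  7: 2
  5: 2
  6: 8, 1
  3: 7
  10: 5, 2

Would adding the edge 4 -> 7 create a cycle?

Adding 4→7 creates a cycle iff 7 can already reach 4.
Explore from 7: no path reaches 4. The graph stays acyclic.

No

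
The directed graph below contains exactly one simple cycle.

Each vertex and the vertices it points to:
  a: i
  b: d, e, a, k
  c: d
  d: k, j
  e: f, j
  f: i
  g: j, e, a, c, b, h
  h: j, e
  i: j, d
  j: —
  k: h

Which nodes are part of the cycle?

d, e, f, h, i, k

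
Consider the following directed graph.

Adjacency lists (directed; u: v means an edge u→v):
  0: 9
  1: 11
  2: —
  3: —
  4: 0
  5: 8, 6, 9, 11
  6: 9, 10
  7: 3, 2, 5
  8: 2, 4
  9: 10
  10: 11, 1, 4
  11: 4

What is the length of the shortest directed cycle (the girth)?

4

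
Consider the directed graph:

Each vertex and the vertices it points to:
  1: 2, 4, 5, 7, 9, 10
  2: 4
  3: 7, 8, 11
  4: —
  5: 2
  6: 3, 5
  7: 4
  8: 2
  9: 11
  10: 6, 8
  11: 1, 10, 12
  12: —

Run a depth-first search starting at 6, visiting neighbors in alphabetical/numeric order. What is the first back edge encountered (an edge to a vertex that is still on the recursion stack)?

DFS from 6 (visiting neighbors in alphabetical/numeric order); mark gray on enter, black on exit:
6 gray
  3 gray
    7 gray
      4 gray
      4 black
    7 black
    8 gray
      2 gray
        2→4: 4 black — skip
      2 black
    8 black
    11 gray
      1 gray
        1→2: 2 black — skip
        1→4: 4 black — skip
        5 gray
          5→2: 2 black — skip
        5 black
        1→7: 7 black — skip
        9 gray
          9→11: 11 is gray → back edge
First back edge: 9 → 11.

9->11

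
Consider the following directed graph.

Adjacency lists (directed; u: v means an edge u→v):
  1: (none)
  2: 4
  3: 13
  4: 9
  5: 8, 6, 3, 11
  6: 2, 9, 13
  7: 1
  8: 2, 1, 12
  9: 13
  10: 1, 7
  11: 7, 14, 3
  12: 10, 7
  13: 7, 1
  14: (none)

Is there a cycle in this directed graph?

No

DFS with white/gray/black marking, starting from 6:
6 gray
  2 gray
    4 gray
      9 gray
        13 gray
          7 gray
            1 gray
            1 black
          7 black
          13→1: 1 black — skip
        13 black
      9 black
    4 black
  2 black
  6→9: 9 black — skip
  6→13: 13 black — skip
6 black
3 gray
  3→13: 13 black — skip
3 black
5 gray
  8 gray
    8→2: 2 black — skip
    8→1: 1 black — skip
    12 gray
      10 gray
        10→1: 1 black — skip
        10→7: 7 black — skip
      10 black
      12→7: 7 black — skip
    12 black
  8 black
  5→6: 6 black — skip
  5→3: 3 black — skip
  11 gray
    11→7: 7 black — skip
    14 gray
    14 black
    11→3: 3 black — skip
  11 black
5 black
Every edge goes to a white or black vertex — no back edge, so the graph is acyclic.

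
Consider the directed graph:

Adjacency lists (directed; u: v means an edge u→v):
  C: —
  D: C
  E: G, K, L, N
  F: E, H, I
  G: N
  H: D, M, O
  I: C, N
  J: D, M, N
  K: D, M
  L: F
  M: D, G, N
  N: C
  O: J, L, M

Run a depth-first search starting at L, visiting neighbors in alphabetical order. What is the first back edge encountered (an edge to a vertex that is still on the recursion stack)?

DFS from L (visiting neighbors in alphabetical order); mark gray on enter, black on exit:
L gray
  F gray
    E gray
      G gray
        N gray
          C gray
          C black
        N black
      G black
      K gray
        D gray
          D→C: C black — skip
        D black
        M gray
          M→D: D black — skip
          M→G: G black — skip
          M→N: N black — skip
        M black
      K black
      E→L: L is gray → back edge
First back edge: E → L.

E→L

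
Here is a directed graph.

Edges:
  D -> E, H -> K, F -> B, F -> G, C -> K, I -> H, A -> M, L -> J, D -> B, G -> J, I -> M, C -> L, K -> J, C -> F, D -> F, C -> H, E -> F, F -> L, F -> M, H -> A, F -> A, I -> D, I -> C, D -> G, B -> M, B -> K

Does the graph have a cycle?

DFS with white/gray/black marking, starting from K:
K gray
  J gray
  J black
K black
C gray
  L gray
    L→J: J black — skip
  L black
  C→K: K black — skip
  F gray
    A gray
      M gray
      M black
    A black
    B gray
      B→M: M black — skip
      B→K: K black — skip
    B black
    G gray
      G→J: J black — skip
    G black
    F→L: L black — skip
    F→M: M black — skip
  F black
  H gray
    H→A: A black — skip
    H→K: K black — skip
  H black
C black
D gray
  E gray
    E→F: F black — skip
  E black
  D→F: F black — skip
  D→G: G black — skip
  D→B: B black — skip
D black
I gray
  I→D: D black — skip
  I→C: C black — skip
  I→H: H black — skip
  I→M: M black — skip
I black
Every edge goes to a white or black vertex — no back edge, so the graph is acyclic.

No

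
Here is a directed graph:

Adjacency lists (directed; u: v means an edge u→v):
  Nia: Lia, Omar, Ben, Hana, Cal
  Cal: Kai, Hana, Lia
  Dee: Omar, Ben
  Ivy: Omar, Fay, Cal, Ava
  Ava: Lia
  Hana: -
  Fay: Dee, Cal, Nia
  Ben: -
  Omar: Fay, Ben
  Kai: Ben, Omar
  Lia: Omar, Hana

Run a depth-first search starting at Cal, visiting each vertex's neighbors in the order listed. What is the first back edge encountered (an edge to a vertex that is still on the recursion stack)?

Dee->Omar

DFS from Cal (visiting each vertex's neighbors in the order listed); mark gray on enter, black on exit:
Cal gray
  Kai gray
    Ben gray
    Ben black
    Omar gray
      Fay gray
        Dee gray
          Dee→Omar: Omar is gray → back edge
First back edge: Dee → Omar.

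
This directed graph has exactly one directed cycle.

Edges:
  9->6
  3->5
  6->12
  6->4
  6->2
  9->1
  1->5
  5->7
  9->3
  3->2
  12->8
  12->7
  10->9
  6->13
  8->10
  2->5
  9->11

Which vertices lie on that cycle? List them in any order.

6, 8, 9, 10, 12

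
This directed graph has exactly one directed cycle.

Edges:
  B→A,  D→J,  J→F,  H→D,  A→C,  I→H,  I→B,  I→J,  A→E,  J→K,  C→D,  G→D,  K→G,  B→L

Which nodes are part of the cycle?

D, G, J, K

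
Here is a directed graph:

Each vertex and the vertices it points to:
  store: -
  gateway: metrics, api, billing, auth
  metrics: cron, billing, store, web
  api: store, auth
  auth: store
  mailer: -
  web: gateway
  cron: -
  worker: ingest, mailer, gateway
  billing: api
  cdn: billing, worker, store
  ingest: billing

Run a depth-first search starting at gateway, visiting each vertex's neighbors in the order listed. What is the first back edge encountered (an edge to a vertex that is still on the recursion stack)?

web->gateway

DFS from gateway (visiting each vertex's neighbors in the order listed); mark gray on enter, black on exit:
gateway gray
  metrics gray
    cron gray
    cron black
    billing gray
      api gray
        store gray
        store black
        auth gray
          auth→store: store black — skip
        auth black
      api black
    billing black
    metrics→store: store black — skip
    web gray
      web→gateway: gateway is gray → back edge
First back edge: web → gateway.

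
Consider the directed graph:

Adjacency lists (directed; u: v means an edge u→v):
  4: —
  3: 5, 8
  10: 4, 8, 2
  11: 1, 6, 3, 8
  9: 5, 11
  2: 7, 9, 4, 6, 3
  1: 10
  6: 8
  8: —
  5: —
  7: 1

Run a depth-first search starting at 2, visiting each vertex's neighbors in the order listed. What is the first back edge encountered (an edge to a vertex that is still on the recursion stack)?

DFS from 2 (visiting each vertex's neighbors in the order listed); mark gray on enter, black on exit:
2 gray
  7 gray
    1 gray
      10 gray
        4 gray
        4 black
        8 gray
        8 black
        10→2: 2 is gray → back edge
First back edge: 10 → 2.

10→2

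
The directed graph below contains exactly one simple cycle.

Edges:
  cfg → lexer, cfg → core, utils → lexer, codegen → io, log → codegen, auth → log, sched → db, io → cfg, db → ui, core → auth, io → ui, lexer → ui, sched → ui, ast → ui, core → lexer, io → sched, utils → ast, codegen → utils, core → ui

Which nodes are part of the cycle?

io, cfg, log, auth, core, codegen

DFS with gray/black marking from log:
log gray
  codegen gray
    io gray
      sched gray
        ui gray
        ui black
        db gray
          db→ui: ui black — skip
        db black
      sched black
      io→ui: ui black — skip
      cfg gray
        lexer gray
          lexer→ui: ui black — skip
        lexer black
        core gray
          auth gray
            auth→log: log is gray → back edge
Back edge closes the cycle log → codegen → io → cfg → core → auth → log; its vertices are {io, cfg, log, auth, core, codegen}.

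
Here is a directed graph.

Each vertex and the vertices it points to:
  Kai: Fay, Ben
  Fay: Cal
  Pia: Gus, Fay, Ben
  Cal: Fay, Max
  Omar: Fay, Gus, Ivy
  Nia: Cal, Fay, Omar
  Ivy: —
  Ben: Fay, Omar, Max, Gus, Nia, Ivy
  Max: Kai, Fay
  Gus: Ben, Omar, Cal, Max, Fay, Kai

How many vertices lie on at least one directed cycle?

8

A vertex is on a directed cycle iff it belongs to a strongly connected component of size ≥ 2 (or has a self-loop).
The vertices on cycles are {Ben, Cal, Fay, Gus, Kai, Max, Nia, Omar} — 8 in total.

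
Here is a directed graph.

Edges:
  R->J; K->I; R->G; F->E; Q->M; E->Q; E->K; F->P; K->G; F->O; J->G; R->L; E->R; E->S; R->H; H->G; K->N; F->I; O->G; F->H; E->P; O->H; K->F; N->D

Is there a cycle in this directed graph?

Yes

DFS with white/gray/black marking, starting from P:
P gray
P black
R gray
  G gray
  G black
  L gray
  L black
  H gray
    H→G: G black — skip
  H black
  J gray
    J→G: G black — skip
  J black
R black
M gray
M black
D gray
D black
K gray
  I gray
  I black
  F gray
    E gray
      Q gray
        Q→M: M black — skip
      Q black
      E→K: K is gray → back edge
Back edge found, so a cycle exists: K → F → E → K.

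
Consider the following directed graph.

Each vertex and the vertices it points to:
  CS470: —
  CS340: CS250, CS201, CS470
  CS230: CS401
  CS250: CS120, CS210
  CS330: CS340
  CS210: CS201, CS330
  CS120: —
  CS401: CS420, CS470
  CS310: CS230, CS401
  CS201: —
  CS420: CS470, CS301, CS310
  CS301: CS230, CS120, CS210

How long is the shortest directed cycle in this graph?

3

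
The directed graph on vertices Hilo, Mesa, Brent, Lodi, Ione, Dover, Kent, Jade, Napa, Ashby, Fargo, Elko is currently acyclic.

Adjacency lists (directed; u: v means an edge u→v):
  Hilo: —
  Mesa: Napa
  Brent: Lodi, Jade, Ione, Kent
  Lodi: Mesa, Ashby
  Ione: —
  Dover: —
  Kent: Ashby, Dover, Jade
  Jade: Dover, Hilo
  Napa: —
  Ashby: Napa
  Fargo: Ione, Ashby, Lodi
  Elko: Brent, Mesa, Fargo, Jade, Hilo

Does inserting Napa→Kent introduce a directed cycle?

Adding Napa→Kent creates a cycle iff Kent can already reach Napa.
Path from Kent: Kent → Ashby → Napa.
So Kent → … → Napa → Kent is a cycle.

Yes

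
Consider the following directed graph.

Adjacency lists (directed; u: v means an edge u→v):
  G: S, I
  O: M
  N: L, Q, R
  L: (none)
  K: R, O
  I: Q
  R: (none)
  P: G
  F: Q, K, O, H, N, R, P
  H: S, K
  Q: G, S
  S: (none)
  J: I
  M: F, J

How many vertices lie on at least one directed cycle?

8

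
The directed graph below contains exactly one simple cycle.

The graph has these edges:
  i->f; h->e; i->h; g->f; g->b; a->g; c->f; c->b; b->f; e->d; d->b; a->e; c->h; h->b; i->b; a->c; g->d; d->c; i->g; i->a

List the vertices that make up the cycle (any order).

c, d, e, h

DFS with gray/black marking from h:
h gray
  e gray
    d gray
      c gray
        b gray
          f gray
          f black
        b black
        c→h: h is gray → back edge
Back edge closes the cycle h → e → d → c → h; its vertices are {c, d, e, h}.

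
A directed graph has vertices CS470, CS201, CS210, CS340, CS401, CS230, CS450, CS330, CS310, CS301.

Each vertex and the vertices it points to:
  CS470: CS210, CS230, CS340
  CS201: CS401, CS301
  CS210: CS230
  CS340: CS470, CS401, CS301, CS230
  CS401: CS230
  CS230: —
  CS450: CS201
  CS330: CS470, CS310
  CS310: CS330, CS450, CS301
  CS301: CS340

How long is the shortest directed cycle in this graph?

For each vertex v, BFS finds the shortest path from v back to v.
The shortest such closed walk is CS330 → CS310 → CS330, length 2.

2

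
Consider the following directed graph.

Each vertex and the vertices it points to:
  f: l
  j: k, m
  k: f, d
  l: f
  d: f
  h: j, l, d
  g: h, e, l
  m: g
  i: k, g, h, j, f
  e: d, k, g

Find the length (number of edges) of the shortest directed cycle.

2

For each vertex v, BFS finds the shortest path from v back to v.
The shortest such closed walk is g → e → g, length 2.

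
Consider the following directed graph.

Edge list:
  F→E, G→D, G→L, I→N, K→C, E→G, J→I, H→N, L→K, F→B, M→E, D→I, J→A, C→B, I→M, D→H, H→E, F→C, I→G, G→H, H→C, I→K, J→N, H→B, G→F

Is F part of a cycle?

Yes

F is on a cycle iff F can reach itself via ≥1 edge.
F → E → G → F — yes.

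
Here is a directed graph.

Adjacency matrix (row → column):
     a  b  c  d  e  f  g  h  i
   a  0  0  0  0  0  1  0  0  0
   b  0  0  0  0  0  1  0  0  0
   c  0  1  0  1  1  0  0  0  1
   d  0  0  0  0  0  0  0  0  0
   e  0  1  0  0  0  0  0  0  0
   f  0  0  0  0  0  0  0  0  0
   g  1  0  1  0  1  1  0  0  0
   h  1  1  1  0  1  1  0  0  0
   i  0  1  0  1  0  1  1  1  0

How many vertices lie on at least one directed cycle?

A vertex is on a directed cycle iff it belongs to a strongly connected component of size ≥ 2 (or has a self-loop).
The vertices on cycles are {c, g, h, i} — 4 in total.

4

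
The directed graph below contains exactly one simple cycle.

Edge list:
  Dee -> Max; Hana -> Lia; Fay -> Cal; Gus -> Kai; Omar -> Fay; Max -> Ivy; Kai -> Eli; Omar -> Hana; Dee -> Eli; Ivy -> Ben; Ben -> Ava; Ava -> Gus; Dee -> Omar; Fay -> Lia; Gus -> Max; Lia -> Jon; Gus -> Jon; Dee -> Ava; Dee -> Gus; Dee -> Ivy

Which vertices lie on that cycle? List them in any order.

Ava, Ben, Gus, Ivy, Max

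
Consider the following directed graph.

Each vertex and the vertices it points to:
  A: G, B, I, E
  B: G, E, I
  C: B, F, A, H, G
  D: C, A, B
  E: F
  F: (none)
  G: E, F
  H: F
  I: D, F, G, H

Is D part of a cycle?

D is on a cycle iff D can reach itself via ≥1 edge.
D → A → I → D — yes.

Yes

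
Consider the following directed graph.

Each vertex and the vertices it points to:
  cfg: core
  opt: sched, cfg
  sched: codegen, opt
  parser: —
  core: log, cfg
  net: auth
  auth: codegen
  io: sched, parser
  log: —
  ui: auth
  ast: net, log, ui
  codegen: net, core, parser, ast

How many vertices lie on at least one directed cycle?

A vertex is on a directed cycle iff it belongs to a strongly connected component of size ≥ 2 (or has a self-loop).
The vertices on cycles are {ui, ast, cfg, net, opt, auth, core, sched, codegen} — 9 in total.

9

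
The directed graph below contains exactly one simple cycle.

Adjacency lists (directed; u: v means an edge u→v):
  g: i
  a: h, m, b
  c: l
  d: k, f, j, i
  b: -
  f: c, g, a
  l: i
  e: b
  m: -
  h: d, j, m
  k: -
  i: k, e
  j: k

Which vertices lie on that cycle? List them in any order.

DFS with gray/black marking from f:
f gray
  c gray
    l gray
      i gray
        k gray
        k black
        e gray
          b gray
          b black
        e black
      i black
    l black
  c black
  g gray
    g→i: i black — skip
  g black
  a gray
    h gray
      d gray
        d→k: k black — skip
        d→f: f is gray → back edge
Back edge closes the cycle f → a → h → d → f; its vertices are {a, d, f, h}.

a, d, f, h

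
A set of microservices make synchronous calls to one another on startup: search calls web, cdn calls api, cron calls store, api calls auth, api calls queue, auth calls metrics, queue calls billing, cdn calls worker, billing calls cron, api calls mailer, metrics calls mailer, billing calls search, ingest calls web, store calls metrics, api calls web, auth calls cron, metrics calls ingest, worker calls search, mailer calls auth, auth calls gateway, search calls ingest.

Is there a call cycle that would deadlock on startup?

Yes

DFS with white/gray/black marking, starting from gateway:
gateway gray
gateway black
queue gray
  billing gray
    search gray
      web gray
      web black
      ingest gray
        ingest→web: web black — skip
      ingest black
    search black
    cron gray
      store gray
        metrics gray
          metrics→ingest: ingest black — skip
          mailer gray
            auth gray
              auth→cron: cron is gray → back edge
Back edge found, so a cycle exists: cron → store → metrics → mailer → auth → cron.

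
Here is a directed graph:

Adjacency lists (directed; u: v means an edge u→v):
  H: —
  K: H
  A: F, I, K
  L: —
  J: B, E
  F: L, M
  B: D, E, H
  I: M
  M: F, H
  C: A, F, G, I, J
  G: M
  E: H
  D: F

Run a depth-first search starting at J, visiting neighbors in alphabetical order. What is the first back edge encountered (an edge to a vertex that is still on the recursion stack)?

DFS from J (visiting neighbors in alphabetical order); mark gray on enter, black on exit:
J gray
  B gray
    D gray
      F gray
        L gray
        L black
        M gray
          M→F: F is gray → back edge
First back edge: M → F.

M->F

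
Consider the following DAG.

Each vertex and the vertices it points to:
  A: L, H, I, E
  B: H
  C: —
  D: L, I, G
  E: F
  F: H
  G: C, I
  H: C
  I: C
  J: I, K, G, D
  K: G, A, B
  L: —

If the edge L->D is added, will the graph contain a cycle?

Yes

Adding L→D creates a cycle iff D can already reach L.
Path from D: D → L.
So D → … → L → D is a cycle.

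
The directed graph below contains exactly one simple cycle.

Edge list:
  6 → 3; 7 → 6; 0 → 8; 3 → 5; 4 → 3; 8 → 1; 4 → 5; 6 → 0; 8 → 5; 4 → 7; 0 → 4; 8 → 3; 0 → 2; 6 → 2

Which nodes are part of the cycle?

0, 4, 6, 7

DFS with gray/black marking from 0:
0 gray
  4 gray
    3 gray
      5 gray
      5 black
    3 black
    4→5: 5 black — skip
    7 gray
      6 gray
        6→3: 3 black — skip
        6→0: 0 is gray → back edge
Back edge closes the cycle 0 → 4 → 7 → 6 → 0; its vertices are {0, 4, 6, 7}.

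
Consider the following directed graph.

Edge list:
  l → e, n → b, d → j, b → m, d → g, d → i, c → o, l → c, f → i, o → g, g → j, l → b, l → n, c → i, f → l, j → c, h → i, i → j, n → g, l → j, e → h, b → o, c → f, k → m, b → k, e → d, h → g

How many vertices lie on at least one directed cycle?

12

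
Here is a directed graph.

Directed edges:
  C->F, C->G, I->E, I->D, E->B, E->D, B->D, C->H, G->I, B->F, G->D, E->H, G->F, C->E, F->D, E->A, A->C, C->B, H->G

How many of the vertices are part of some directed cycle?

A vertex is on a directed cycle iff it belongs to a strongly connected component of size ≥ 2 (or has a self-loop).
The vertices on cycles are {A, C, E, G, H, I} — 6 in total.

6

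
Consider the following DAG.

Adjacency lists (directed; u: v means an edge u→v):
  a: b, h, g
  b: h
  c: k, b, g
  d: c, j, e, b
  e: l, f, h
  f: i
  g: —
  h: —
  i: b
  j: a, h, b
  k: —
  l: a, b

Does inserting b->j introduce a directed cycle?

Adding b→j creates a cycle iff j can already reach b.
Path from j: j → b.
So j → … → b → j is a cycle.

Yes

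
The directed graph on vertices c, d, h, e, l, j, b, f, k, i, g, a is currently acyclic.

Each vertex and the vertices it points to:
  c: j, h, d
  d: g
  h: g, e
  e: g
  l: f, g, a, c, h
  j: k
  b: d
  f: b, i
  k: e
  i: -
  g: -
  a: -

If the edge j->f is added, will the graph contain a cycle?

No

Adding j→f creates a cycle iff f can already reach j.
Explore from f: no path reaches j. The graph stays acyclic.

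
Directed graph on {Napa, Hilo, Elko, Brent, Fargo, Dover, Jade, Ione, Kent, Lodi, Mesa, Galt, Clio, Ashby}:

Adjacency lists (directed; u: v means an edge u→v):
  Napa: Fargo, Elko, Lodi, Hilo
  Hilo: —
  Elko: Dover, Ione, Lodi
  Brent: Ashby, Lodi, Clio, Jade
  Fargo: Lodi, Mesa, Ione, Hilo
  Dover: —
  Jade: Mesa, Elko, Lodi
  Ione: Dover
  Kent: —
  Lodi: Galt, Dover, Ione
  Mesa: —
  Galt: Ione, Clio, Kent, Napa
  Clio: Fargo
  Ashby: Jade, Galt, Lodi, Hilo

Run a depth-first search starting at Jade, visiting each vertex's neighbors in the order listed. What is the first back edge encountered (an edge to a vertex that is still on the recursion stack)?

DFS from Jade (visiting each vertex's neighbors in the order listed); mark gray on enter, black on exit:
Jade gray
  Mesa gray
  Mesa black
  Elko gray
    Dover gray
    Dover black
    Ione gray
      Ione→Dover: Dover black — skip
    Ione black
    Lodi gray
      Galt gray
        Galt→Ione: Ione black — skip
        Clio gray
          Fargo gray
            Fargo→Lodi: Lodi is gray → back edge
First back edge: Fargo → Lodi.

Fargo->Lodi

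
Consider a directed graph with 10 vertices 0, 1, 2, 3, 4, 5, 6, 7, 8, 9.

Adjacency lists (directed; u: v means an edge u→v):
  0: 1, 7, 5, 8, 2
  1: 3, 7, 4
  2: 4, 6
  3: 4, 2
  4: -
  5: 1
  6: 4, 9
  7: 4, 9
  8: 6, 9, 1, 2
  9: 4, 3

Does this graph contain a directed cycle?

Yes

DFS with white/gray/black marking, starting from 3:
3 gray
  4 gray
  4 black
  2 gray
    2→4: 4 black — skip
    6 gray
      6→4: 4 black — skip
      9 gray
        9→4: 4 black — skip
        9→3: 3 is gray → back edge
Back edge found, so a cycle exists: 3 → 2 → 6 → 9 → 3.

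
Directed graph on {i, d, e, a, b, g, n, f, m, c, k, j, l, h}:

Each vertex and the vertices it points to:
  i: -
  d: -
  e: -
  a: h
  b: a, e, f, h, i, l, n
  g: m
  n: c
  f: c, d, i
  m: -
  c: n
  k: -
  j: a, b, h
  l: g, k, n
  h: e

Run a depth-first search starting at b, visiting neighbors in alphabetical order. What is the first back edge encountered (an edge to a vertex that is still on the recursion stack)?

n→c

DFS from b (visiting neighbors in alphabetical order); mark gray on enter, black on exit:
b gray
  a gray
    h gray
      e gray
      e black
    h black
  a black
  b→e: e black — skip
  f gray
    c gray
      n gray
        n→c: c is gray → back edge
First back edge: n → c.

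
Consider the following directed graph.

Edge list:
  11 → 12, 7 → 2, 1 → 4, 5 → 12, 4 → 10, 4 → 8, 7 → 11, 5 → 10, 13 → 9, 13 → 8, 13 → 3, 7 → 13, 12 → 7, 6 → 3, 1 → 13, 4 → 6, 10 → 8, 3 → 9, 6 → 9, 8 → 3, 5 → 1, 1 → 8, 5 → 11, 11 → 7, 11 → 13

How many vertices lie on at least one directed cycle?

3

A vertex is on a directed cycle iff it belongs to a strongly connected component of size ≥ 2 (or has a self-loop).
The vertices on cycles are {7, 11, 12} — 3 in total.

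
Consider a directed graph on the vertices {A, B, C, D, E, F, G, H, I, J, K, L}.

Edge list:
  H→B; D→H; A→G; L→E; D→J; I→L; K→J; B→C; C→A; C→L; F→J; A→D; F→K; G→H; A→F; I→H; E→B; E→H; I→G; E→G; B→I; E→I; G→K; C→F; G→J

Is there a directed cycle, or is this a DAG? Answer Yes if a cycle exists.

Yes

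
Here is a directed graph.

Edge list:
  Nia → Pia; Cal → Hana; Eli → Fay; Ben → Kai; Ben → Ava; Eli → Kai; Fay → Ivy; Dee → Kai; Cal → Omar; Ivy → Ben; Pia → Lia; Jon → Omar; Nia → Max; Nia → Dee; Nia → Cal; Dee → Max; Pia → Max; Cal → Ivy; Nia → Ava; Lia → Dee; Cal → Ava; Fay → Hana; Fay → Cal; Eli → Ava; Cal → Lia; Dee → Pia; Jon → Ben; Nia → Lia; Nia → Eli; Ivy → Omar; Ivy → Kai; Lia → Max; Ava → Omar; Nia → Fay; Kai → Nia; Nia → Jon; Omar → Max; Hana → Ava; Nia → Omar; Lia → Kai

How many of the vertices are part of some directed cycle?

A vertex is on a directed cycle iff it belongs to a strongly connected component of size ≥ 2 (or has a self-loop).
The vertices on cycles are {Ben, Cal, Dee, Eli, Fay, Ivy, Jon, Kai, Lia, Nia, Pia} — 11 in total.

11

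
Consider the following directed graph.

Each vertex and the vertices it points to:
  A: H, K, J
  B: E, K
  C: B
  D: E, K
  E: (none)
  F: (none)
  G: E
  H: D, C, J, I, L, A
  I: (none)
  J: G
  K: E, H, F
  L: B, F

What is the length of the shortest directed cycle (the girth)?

2

For each vertex v, BFS finds the shortest path from v back to v.
The shortest such closed walk is H → A → H, length 2.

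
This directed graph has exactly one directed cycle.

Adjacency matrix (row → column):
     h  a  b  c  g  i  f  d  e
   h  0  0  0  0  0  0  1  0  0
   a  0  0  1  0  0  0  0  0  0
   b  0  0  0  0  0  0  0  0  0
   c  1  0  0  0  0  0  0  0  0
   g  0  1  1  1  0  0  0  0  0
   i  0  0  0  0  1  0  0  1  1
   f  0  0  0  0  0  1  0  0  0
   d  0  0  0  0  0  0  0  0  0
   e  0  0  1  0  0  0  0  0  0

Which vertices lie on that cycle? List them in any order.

DFS with gray/black marking from i:
i gray
  d gray
  d black
  e gray
    b gray
    b black
  e black
  g gray
    g→b: b black — skip
    c gray
      h gray
        f gray
          f→i: i is gray → back edge
Back edge closes the cycle i → g → c → h → f → i; its vertices are {c, f, g, h, i}.

c, f, g, h, i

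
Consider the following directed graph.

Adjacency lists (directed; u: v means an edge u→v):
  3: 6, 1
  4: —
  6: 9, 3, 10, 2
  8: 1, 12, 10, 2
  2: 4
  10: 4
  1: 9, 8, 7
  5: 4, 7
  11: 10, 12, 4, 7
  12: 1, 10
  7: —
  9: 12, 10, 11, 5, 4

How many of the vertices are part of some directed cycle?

A vertex is on a directed cycle iff it belongs to a strongly connected component of size ≥ 2 (or has a self-loop).
The vertices on cycles are {1, 3, 6, 8, 9, 11, 12} — 7 in total.

7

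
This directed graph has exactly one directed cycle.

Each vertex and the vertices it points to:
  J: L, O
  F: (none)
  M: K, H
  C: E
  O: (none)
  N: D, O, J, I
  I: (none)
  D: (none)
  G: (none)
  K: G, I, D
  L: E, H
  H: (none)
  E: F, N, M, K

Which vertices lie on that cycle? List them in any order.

E, J, L, N

DFS with gray/black marking from E:
E gray
  F gray
  F black
  N gray
    D gray
    D black
    O gray
    O black
    J gray
      L gray
        L→E: E is gray → back edge
Back edge closes the cycle E → N → J → L → E; its vertices are {E, J, L, N}.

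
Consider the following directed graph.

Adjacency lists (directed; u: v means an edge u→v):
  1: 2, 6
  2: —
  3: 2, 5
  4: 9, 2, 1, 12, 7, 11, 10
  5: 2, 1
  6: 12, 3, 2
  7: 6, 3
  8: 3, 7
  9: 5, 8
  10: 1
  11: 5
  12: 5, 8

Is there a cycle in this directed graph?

DFS with white/gray/black marking, starting from 12:
12 gray
  5 gray
    2 gray
    2 black
    1 gray
      1→2: 2 black — skip
      6 gray
        6→12: 12 is gray → back edge
Back edge found, so a cycle exists: 12 → 5 → 1 → 6 → 12.

Yes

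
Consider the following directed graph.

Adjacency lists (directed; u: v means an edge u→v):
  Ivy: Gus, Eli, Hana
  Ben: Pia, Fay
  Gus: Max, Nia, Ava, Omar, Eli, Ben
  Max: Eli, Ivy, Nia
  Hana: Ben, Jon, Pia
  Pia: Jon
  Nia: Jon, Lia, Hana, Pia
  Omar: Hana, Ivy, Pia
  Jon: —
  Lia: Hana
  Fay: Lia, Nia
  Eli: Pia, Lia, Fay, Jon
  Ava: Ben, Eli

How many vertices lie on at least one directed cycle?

A vertex is on a directed cycle iff it belongs to a strongly connected component of size ≥ 2 (or has a self-loop).
The vertices on cycles are {Ben, Fay, Gus, Ivy, Lia, Max, Nia, Hana, Omar} — 9 in total.

9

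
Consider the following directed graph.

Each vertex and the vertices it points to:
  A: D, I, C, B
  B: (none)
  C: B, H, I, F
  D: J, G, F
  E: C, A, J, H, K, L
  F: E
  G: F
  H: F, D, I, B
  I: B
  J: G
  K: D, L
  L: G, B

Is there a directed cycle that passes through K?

K is on a cycle iff K can reach itself via ≥1 edge.
K → D → F → E → K — yes.

Yes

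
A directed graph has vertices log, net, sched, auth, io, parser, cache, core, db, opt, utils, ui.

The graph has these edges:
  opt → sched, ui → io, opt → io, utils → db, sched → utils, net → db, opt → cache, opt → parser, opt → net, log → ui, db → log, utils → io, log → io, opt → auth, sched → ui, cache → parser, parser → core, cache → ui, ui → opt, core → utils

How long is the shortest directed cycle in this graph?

For each vertex v, BFS finds the shortest path from v back to v.
The shortest such closed walk is opt → cache → ui → opt, length 3.

3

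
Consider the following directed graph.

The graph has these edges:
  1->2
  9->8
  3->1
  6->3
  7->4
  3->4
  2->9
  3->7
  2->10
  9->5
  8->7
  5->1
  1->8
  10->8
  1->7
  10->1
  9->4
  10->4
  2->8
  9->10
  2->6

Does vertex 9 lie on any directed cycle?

Yes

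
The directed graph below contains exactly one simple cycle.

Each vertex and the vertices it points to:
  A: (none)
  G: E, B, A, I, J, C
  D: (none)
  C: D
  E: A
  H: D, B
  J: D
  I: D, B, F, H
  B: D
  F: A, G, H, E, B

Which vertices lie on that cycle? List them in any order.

F, G, I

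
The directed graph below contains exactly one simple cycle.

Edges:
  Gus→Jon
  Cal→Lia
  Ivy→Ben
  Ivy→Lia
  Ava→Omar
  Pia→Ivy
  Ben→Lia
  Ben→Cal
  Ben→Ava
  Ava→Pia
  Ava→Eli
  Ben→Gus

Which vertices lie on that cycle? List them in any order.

Ava, Ben, Ivy, Pia

DFS with gray/black marking from Ben:
Ben gray
  Ava gray
    Pia gray
      Ivy gray
        Ivy→Ben: Ben is gray → back edge
Back edge closes the cycle Ben → Ava → Pia → Ivy → Ben; its vertices are {Ava, Ben, Ivy, Pia}.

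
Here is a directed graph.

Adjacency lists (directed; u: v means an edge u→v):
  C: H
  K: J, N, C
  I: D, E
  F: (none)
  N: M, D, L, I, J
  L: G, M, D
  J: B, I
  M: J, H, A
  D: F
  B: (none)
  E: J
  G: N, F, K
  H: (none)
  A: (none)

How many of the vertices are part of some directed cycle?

A vertex is on a directed cycle iff it belongs to a strongly connected component of size ≥ 2 (or has a self-loop).
The vertices on cycles are {E, G, I, J, K, L, N} — 7 in total.

7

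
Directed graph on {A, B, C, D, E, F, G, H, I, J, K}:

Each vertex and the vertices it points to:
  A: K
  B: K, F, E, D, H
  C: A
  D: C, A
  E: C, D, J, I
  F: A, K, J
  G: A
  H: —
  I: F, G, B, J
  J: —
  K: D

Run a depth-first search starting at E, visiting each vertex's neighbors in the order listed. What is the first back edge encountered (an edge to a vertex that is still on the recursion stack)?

D->C

DFS from E (visiting each vertex's neighbors in the order listed); mark gray on enter, black on exit:
E gray
  C gray
    A gray
      K gray
        D gray
          D→C: C is gray → back edge
First back edge: D → C.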